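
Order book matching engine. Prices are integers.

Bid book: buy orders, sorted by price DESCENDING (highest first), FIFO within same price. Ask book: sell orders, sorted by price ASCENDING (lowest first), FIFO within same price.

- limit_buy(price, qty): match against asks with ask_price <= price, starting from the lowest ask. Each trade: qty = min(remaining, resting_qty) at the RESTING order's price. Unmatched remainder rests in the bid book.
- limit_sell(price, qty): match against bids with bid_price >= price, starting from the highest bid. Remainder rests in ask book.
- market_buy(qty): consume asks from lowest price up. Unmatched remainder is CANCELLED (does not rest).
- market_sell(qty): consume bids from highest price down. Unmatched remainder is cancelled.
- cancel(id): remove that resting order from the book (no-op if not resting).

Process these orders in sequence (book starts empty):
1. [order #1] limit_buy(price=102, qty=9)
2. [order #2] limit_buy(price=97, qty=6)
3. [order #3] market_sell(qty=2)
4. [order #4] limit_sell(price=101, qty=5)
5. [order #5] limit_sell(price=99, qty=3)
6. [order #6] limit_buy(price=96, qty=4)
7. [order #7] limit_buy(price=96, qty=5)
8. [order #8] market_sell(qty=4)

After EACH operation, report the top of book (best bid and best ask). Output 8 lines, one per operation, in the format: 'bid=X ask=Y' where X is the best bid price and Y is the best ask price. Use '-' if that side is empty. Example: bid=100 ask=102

After op 1 [order #1] limit_buy(price=102, qty=9): fills=none; bids=[#1:9@102] asks=[-]
After op 2 [order #2] limit_buy(price=97, qty=6): fills=none; bids=[#1:9@102 #2:6@97] asks=[-]
After op 3 [order #3] market_sell(qty=2): fills=#1x#3:2@102; bids=[#1:7@102 #2:6@97] asks=[-]
After op 4 [order #4] limit_sell(price=101, qty=5): fills=#1x#4:5@102; bids=[#1:2@102 #2:6@97] asks=[-]
After op 5 [order #5] limit_sell(price=99, qty=3): fills=#1x#5:2@102; bids=[#2:6@97] asks=[#5:1@99]
After op 6 [order #6] limit_buy(price=96, qty=4): fills=none; bids=[#2:6@97 #6:4@96] asks=[#5:1@99]
After op 7 [order #7] limit_buy(price=96, qty=5): fills=none; bids=[#2:6@97 #6:4@96 #7:5@96] asks=[#5:1@99]
After op 8 [order #8] market_sell(qty=4): fills=#2x#8:4@97; bids=[#2:2@97 #6:4@96 #7:5@96] asks=[#5:1@99]

Answer: bid=102 ask=-
bid=102 ask=-
bid=102 ask=-
bid=102 ask=-
bid=97 ask=99
bid=97 ask=99
bid=97 ask=99
bid=97 ask=99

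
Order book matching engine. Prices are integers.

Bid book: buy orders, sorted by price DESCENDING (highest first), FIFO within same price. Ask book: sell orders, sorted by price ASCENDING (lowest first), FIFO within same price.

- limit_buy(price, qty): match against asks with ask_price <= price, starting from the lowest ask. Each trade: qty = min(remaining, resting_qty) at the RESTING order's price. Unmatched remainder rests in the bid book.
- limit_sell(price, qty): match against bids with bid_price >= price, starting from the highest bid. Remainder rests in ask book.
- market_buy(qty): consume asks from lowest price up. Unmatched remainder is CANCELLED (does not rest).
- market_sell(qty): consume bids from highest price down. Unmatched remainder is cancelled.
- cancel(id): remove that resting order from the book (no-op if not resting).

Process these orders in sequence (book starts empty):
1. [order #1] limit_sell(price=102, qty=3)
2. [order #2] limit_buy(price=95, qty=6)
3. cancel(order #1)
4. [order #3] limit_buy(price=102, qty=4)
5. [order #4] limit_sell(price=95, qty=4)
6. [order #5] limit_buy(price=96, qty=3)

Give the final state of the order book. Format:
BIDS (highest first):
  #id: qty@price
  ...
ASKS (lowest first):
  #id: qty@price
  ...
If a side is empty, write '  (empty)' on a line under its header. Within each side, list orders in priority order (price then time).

Answer: BIDS (highest first):
  #5: 3@96
  #2: 6@95
ASKS (lowest first):
  (empty)

Derivation:
After op 1 [order #1] limit_sell(price=102, qty=3): fills=none; bids=[-] asks=[#1:3@102]
After op 2 [order #2] limit_buy(price=95, qty=6): fills=none; bids=[#2:6@95] asks=[#1:3@102]
After op 3 cancel(order #1): fills=none; bids=[#2:6@95] asks=[-]
After op 4 [order #3] limit_buy(price=102, qty=4): fills=none; bids=[#3:4@102 #2:6@95] asks=[-]
After op 5 [order #4] limit_sell(price=95, qty=4): fills=#3x#4:4@102; bids=[#2:6@95] asks=[-]
After op 6 [order #5] limit_buy(price=96, qty=3): fills=none; bids=[#5:3@96 #2:6@95] asks=[-]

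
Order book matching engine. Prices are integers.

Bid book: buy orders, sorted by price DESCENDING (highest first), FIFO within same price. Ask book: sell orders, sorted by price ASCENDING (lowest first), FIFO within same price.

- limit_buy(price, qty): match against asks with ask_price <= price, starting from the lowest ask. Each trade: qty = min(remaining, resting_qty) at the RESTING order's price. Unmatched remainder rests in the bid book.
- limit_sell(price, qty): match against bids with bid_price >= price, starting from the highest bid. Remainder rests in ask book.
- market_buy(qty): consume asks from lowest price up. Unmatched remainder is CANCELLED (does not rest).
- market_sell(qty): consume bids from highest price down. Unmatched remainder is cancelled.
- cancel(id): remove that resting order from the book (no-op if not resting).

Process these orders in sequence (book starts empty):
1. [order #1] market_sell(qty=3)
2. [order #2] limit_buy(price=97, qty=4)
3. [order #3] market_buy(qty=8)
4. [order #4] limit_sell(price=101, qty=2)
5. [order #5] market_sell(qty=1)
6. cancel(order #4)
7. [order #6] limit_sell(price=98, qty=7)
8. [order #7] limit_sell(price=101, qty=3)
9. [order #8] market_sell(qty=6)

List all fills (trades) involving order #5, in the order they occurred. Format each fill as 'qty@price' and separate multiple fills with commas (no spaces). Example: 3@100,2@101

Answer: 1@97

Derivation:
After op 1 [order #1] market_sell(qty=3): fills=none; bids=[-] asks=[-]
After op 2 [order #2] limit_buy(price=97, qty=4): fills=none; bids=[#2:4@97] asks=[-]
After op 3 [order #3] market_buy(qty=8): fills=none; bids=[#2:4@97] asks=[-]
After op 4 [order #4] limit_sell(price=101, qty=2): fills=none; bids=[#2:4@97] asks=[#4:2@101]
After op 5 [order #5] market_sell(qty=1): fills=#2x#5:1@97; bids=[#2:3@97] asks=[#4:2@101]
After op 6 cancel(order #4): fills=none; bids=[#2:3@97] asks=[-]
After op 7 [order #6] limit_sell(price=98, qty=7): fills=none; bids=[#2:3@97] asks=[#6:7@98]
After op 8 [order #7] limit_sell(price=101, qty=3): fills=none; bids=[#2:3@97] asks=[#6:7@98 #7:3@101]
After op 9 [order #8] market_sell(qty=6): fills=#2x#8:3@97; bids=[-] asks=[#6:7@98 #7:3@101]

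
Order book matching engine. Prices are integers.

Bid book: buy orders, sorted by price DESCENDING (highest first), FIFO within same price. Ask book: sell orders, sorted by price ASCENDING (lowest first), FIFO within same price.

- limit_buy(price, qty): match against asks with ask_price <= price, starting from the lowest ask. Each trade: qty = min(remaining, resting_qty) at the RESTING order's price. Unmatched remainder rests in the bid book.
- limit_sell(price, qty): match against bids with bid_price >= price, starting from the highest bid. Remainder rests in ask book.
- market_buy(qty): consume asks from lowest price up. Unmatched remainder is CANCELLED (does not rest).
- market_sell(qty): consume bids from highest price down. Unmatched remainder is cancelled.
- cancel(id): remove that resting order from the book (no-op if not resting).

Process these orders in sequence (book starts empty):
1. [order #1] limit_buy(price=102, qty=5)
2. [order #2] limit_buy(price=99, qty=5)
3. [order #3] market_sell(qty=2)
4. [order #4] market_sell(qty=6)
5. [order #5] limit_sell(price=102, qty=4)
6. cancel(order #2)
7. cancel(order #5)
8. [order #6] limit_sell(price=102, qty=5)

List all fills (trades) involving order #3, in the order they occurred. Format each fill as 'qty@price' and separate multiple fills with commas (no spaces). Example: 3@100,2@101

After op 1 [order #1] limit_buy(price=102, qty=5): fills=none; bids=[#1:5@102] asks=[-]
After op 2 [order #2] limit_buy(price=99, qty=5): fills=none; bids=[#1:5@102 #2:5@99] asks=[-]
After op 3 [order #3] market_sell(qty=2): fills=#1x#3:2@102; bids=[#1:3@102 #2:5@99] asks=[-]
After op 4 [order #4] market_sell(qty=6): fills=#1x#4:3@102 #2x#4:3@99; bids=[#2:2@99] asks=[-]
After op 5 [order #5] limit_sell(price=102, qty=4): fills=none; bids=[#2:2@99] asks=[#5:4@102]
After op 6 cancel(order #2): fills=none; bids=[-] asks=[#5:4@102]
After op 7 cancel(order #5): fills=none; bids=[-] asks=[-]
After op 8 [order #6] limit_sell(price=102, qty=5): fills=none; bids=[-] asks=[#6:5@102]

Answer: 2@102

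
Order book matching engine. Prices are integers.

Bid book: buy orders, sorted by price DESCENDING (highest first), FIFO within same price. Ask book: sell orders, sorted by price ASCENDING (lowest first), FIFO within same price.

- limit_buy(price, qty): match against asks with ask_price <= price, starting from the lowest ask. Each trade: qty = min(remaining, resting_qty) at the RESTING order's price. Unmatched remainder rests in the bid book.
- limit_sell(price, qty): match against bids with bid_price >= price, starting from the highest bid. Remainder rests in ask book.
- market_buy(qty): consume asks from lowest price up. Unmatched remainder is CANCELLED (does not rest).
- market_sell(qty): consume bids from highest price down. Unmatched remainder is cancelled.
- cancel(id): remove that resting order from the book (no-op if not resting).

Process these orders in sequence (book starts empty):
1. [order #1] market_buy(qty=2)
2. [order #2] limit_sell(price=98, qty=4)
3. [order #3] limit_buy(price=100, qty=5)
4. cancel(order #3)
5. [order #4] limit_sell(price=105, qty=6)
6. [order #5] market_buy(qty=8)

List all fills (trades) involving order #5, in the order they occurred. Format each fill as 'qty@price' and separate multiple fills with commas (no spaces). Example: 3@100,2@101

Answer: 6@105

Derivation:
After op 1 [order #1] market_buy(qty=2): fills=none; bids=[-] asks=[-]
After op 2 [order #2] limit_sell(price=98, qty=4): fills=none; bids=[-] asks=[#2:4@98]
After op 3 [order #3] limit_buy(price=100, qty=5): fills=#3x#2:4@98; bids=[#3:1@100] asks=[-]
After op 4 cancel(order #3): fills=none; bids=[-] asks=[-]
After op 5 [order #4] limit_sell(price=105, qty=6): fills=none; bids=[-] asks=[#4:6@105]
After op 6 [order #5] market_buy(qty=8): fills=#5x#4:6@105; bids=[-] asks=[-]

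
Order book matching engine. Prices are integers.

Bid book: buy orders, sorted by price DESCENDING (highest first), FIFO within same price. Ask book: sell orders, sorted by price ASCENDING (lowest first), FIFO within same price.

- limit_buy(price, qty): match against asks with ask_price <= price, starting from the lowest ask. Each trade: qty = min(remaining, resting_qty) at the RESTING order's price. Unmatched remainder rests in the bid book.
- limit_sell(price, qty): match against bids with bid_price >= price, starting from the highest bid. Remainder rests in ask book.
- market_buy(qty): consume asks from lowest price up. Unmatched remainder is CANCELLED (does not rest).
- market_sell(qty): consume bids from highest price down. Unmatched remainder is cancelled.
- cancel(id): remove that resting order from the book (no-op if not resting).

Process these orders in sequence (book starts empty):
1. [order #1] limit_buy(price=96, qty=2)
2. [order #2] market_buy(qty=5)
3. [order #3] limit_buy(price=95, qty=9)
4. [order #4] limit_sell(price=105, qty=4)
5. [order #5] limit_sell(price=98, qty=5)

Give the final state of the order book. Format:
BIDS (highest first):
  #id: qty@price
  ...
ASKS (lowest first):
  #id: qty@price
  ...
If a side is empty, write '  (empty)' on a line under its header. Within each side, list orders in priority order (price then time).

After op 1 [order #1] limit_buy(price=96, qty=2): fills=none; bids=[#1:2@96] asks=[-]
After op 2 [order #2] market_buy(qty=5): fills=none; bids=[#1:2@96] asks=[-]
After op 3 [order #3] limit_buy(price=95, qty=9): fills=none; bids=[#1:2@96 #3:9@95] asks=[-]
After op 4 [order #4] limit_sell(price=105, qty=4): fills=none; bids=[#1:2@96 #3:9@95] asks=[#4:4@105]
After op 5 [order #5] limit_sell(price=98, qty=5): fills=none; bids=[#1:2@96 #3:9@95] asks=[#5:5@98 #4:4@105]

Answer: BIDS (highest first):
  #1: 2@96
  #3: 9@95
ASKS (lowest first):
  #5: 5@98
  #4: 4@105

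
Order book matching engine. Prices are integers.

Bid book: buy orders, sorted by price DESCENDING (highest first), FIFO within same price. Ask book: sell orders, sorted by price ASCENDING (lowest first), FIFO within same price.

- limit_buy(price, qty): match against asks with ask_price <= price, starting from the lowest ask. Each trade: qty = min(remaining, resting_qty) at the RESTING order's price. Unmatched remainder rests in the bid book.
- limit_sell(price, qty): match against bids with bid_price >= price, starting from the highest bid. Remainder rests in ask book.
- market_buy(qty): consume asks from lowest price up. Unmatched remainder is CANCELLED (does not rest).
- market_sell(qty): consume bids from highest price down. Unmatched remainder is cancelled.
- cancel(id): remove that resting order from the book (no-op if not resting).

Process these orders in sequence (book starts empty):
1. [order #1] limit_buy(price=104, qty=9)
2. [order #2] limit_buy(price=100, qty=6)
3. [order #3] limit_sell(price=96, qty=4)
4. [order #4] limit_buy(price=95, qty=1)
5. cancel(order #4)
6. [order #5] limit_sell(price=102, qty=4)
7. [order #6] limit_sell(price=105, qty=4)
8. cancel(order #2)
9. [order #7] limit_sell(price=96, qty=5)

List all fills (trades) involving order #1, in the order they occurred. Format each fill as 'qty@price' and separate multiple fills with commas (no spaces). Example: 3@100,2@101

After op 1 [order #1] limit_buy(price=104, qty=9): fills=none; bids=[#1:9@104] asks=[-]
After op 2 [order #2] limit_buy(price=100, qty=6): fills=none; bids=[#1:9@104 #2:6@100] asks=[-]
After op 3 [order #3] limit_sell(price=96, qty=4): fills=#1x#3:4@104; bids=[#1:5@104 #2:6@100] asks=[-]
After op 4 [order #4] limit_buy(price=95, qty=1): fills=none; bids=[#1:5@104 #2:6@100 #4:1@95] asks=[-]
After op 5 cancel(order #4): fills=none; bids=[#1:5@104 #2:6@100] asks=[-]
After op 6 [order #5] limit_sell(price=102, qty=4): fills=#1x#5:4@104; bids=[#1:1@104 #2:6@100] asks=[-]
After op 7 [order #6] limit_sell(price=105, qty=4): fills=none; bids=[#1:1@104 #2:6@100] asks=[#6:4@105]
After op 8 cancel(order #2): fills=none; bids=[#1:1@104] asks=[#6:4@105]
After op 9 [order #7] limit_sell(price=96, qty=5): fills=#1x#7:1@104; bids=[-] asks=[#7:4@96 #6:4@105]

Answer: 4@104,4@104,1@104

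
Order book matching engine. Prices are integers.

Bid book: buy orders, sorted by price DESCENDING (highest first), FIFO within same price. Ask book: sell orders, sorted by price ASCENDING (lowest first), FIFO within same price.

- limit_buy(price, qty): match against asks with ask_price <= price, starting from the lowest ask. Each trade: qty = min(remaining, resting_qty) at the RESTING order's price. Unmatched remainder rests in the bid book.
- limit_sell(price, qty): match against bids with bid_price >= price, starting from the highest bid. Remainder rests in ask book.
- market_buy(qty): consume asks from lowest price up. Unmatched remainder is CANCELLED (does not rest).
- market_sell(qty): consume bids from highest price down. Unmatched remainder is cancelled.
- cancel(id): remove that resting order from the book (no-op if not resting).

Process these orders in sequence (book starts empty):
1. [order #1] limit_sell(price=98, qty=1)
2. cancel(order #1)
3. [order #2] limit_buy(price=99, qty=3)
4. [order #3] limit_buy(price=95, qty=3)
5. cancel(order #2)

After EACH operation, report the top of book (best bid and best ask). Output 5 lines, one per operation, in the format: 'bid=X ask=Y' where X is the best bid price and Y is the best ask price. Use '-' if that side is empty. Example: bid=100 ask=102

Answer: bid=- ask=98
bid=- ask=-
bid=99 ask=-
bid=99 ask=-
bid=95 ask=-

Derivation:
After op 1 [order #1] limit_sell(price=98, qty=1): fills=none; bids=[-] asks=[#1:1@98]
After op 2 cancel(order #1): fills=none; bids=[-] asks=[-]
After op 3 [order #2] limit_buy(price=99, qty=3): fills=none; bids=[#2:3@99] asks=[-]
After op 4 [order #3] limit_buy(price=95, qty=3): fills=none; bids=[#2:3@99 #3:3@95] asks=[-]
After op 5 cancel(order #2): fills=none; bids=[#3:3@95] asks=[-]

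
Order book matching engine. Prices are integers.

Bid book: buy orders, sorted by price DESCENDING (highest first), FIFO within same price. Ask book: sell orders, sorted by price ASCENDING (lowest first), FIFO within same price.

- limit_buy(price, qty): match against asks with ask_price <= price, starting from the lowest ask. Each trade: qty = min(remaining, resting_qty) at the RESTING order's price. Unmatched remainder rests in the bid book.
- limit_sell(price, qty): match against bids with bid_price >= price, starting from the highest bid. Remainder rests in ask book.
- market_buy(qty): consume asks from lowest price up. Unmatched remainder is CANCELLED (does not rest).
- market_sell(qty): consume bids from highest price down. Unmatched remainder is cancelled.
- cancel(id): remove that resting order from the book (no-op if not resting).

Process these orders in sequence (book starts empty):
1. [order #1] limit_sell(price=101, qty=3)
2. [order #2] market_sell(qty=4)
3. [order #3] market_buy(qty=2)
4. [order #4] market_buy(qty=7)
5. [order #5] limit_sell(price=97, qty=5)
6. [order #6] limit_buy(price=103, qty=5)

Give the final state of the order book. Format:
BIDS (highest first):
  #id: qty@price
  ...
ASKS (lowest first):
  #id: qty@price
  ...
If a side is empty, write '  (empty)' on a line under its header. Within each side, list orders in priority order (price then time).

Answer: BIDS (highest first):
  (empty)
ASKS (lowest first):
  (empty)

Derivation:
After op 1 [order #1] limit_sell(price=101, qty=3): fills=none; bids=[-] asks=[#1:3@101]
After op 2 [order #2] market_sell(qty=4): fills=none; bids=[-] asks=[#1:3@101]
After op 3 [order #3] market_buy(qty=2): fills=#3x#1:2@101; bids=[-] asks=[#1:1@101]
After op 4 [order #4] market_buy(qty=7): fills=#4x#1:1@101; bids=[-] asks=[-]
After op 5 [order #5] limit_sell(price=97, qty=5): fills=none; bids=[-] asks=[#5:5@97]
After op 6 [order #6] limit_buy(price=103, qty=5): fills=#6x#5:5@97; bids=[-] asks=[-]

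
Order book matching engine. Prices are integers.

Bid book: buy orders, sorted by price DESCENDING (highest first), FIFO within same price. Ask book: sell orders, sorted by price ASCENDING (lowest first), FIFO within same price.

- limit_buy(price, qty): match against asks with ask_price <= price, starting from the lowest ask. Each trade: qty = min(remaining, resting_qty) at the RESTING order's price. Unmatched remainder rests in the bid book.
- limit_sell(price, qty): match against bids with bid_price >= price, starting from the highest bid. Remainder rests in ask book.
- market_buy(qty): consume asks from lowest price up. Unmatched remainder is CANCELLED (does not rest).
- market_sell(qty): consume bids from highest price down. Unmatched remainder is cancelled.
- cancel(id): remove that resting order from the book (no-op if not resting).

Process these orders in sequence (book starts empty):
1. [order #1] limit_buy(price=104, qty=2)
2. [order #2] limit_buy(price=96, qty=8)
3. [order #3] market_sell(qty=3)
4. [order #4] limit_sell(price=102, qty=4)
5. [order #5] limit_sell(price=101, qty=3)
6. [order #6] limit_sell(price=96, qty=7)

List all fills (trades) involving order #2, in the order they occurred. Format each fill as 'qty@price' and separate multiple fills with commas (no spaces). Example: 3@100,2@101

After op 1 [order #1] limit_buy(price=104, qty=2): fills=none; bids=[#1:2@104] asks=[-]
After op 2 [order #2] limit_buy(price=96, qty=8): fills=none; bids=[#1:2@104 #2:8@96] asks=[-]
After op 3 [order #3] market_sell(qty=3): fills=#1x#3:2@104 #2x#3:1@96; bids=[#2:7@96] asks=[-]
After op 4 [order #4] limit_sell(price=102, qty=4): fills=none; bids=[#2:7@96] asks=[#4:4@102]
After op 5 [order #5] limit_sell(price=101, qty=3): fills=none; bids=[#2:7@96] asks=[#5:3@101 #4:4@102]
After op 6 [order #6] limit_sell(price=96, qty=7): fills=#2x#6:7@96; bids=[-] asks=[#5:3@101 #4:4@102]

Answer: 1@96,7@96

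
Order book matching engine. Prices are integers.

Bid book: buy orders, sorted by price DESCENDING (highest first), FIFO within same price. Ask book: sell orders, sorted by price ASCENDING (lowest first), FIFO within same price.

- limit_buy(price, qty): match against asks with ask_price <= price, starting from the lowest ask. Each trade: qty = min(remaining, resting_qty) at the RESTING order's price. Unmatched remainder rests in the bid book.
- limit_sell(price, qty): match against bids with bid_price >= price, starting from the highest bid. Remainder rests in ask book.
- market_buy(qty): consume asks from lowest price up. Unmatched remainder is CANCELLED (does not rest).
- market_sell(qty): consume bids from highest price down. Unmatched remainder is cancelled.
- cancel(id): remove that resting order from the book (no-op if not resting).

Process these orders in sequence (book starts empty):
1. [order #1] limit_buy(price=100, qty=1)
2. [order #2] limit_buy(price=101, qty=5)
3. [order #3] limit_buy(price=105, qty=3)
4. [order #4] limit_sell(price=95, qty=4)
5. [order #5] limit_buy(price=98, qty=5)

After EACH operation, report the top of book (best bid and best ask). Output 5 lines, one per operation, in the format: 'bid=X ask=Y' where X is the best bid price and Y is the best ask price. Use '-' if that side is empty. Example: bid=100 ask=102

Answer: bid=100 ask=-
bid=101 ask=-
bid=105 ask=-
bid=101 ask=-
bid=101 ask=-

Derivation:
After op 1 [order #1] limit_buy(price=100, qty=1): fills=none; bids=[#1:1@100] asks=[-]
After op 2 [order #2] limit_buy(price=101, qty=5): fills=none; bids=[#2:5@101 #1:1@100] asks=[-]
After op 3 [order #3] limit_buy(price=105, qty=3): fills=none; bids=[#3:3@105 #2:5@101 #1:1@100] asks=[-]
After op 4 [order #4] limit_sell(price=95, qty=4): fills=#3x#4:3@105 #2x#4:1@101; bids=[#2:4@101 #1:1@100] asks=[-]
After op 5 [order #5] limit_buy(price=98, qty=5): fills=none; bids=[#2:4@101 #1:1@100 #5:5@98] asks=[-]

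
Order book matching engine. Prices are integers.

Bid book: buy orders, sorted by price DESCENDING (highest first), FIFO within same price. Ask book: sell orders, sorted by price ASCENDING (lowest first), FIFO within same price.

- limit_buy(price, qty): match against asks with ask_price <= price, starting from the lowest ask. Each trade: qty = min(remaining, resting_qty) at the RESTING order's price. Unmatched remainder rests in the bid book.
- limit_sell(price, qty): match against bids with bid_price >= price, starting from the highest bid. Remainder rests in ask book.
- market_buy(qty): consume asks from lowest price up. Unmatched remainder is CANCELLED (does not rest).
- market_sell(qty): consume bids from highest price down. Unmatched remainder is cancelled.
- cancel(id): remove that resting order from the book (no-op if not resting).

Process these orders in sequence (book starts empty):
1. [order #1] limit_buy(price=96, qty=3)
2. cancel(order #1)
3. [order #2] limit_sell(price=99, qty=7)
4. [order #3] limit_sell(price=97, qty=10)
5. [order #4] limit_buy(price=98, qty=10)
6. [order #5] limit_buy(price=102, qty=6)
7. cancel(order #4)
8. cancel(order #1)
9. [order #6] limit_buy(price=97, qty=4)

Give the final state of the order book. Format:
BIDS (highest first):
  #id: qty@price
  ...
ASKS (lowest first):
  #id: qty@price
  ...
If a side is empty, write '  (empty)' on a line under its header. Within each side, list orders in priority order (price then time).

After op 1 [order #1] limit_buy(price=96, qty=3): fills=none; bids=[#1:3@96] asks=[-]
After op 2 cancel(order #1): fills=none; bids=[-] asks=[-]
After op 3 [order #2] limit_sell(price=99, qty=7): fills=none; bids=[-] asks=[#2:7@99]
After op 4 [order #3] limit_sell(price=97, qty=10): fills=none; bids=[-] asks=[#3:10@97 #2:7@99]
After op 5 [order #4] limit_buy(price=98, qty=10): fills=#4x#3:10@97; bids=[-] asks=[#2:7@99]
After op 6 [order #5] limit_buy(price=102, qty=6): fills=#5x#2:6@99; bids=[-] asks=[#2:1@99]
After op 7 cancel(order #4): fills=none; bids=[-] asks=[#2:1@99]
After op 8 cancel(order #1): fills=none; bids=[-] asks=[#2:1@99]
After op 9 [order #6] limit_buy(price=97, qty=4): fills=none; bids=[#6:4@97] asks=[#2:1@99]

Answer: BIDS (highest first):
  #6: 4@97
ASKS (lowest first):
  #2: 1@99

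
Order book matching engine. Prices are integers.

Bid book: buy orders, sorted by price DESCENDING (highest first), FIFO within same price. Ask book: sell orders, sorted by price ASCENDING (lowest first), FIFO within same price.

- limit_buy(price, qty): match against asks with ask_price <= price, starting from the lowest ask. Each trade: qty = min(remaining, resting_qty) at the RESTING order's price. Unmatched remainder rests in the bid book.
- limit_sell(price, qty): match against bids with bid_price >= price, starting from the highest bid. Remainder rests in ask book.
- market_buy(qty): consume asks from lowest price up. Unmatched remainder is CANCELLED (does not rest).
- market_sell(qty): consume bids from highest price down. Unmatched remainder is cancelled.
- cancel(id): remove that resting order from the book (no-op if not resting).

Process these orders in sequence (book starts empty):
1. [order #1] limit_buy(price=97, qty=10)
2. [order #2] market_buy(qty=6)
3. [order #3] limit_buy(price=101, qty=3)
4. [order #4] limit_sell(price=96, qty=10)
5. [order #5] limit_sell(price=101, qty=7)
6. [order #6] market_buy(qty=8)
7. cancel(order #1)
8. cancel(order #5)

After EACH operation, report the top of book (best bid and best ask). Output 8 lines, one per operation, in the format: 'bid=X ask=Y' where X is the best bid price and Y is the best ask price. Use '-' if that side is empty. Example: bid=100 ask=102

After op 1 [order #1] limit_buy(price=97, qty=10): fills=none; bids=[#1:10@97] asks=[-]
After op 2 [order #2] market_buy(qty=6): fills=none; bids=[#1:10@97] asks=[-]
After op 3 [order #3] limit_buy(price=101, qty=3): fills=none; bids=[#3:3@101 #1:10@97] asks=[-]
After op 4 [order #4] limit_sell(price=96, qty=10): fills=#3x#4:3@101 #1x#4:7@97; bids=[#1:3@97] asks=[-]
After op 5 [order #5] limit_sell(price=101, qty=7): fills=none; bids=[#1:3@97] asks=[#5:7@101]
After op 6 [order #6] market_buy(qty=8): fills=#6x#5:7@101; bids=[#1:3@97] asks=[-]
After op 7 cancel(order #1): fills=none; bids=[-] asks=[-]
After op 8 cancel(order #5): fills=none; bids=[-] asks=[-]

Answer: bid=97 ask=-
bid=97 ask=-
bid=101 ask=-
bid=97 ask=-
bid=97 ask=101
bid=97 ask=-
bid=- ask=-
bid=- ask=-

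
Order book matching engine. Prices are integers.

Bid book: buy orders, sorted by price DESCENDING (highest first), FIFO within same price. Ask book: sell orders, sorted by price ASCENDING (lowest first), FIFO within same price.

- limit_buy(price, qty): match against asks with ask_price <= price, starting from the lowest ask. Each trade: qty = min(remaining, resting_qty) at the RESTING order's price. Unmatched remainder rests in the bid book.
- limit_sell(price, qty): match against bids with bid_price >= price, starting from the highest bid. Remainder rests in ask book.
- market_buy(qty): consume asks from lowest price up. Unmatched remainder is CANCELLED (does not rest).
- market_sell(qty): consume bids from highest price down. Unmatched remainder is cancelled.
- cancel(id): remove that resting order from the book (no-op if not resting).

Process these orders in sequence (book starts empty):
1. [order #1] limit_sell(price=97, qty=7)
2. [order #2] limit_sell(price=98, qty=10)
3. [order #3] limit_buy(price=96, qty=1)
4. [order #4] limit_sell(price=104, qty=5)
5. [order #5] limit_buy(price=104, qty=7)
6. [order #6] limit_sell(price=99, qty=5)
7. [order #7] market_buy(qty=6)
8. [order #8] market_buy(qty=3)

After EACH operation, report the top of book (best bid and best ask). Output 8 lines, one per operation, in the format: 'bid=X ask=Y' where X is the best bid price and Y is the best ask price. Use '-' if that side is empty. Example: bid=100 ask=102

After op 1 [order #1] limit_sell(price=97, qty=7): fills=none; bids=[-] asks=[#1:7@97]
After op 2 [order #2] limit_sell(price=98, qty=10): fills=none; bids=[-] asks=[#1:7@97 #2:10@98]
After op 3 [order #3] limit_buy(price=96, qty=1): fills=none; bids=[#3:1@96] asks=[#1:7@97 #2:10@98]
After op 4 [order #4] limit_sell(price=104, qty=5): fills=none; bids=[#3:1@96] asks=[#1:7@97 #2:10@98 #4:5@104]
After op 5 [order #5] limit_buy(price=104, qty=7): fills=#5x#1:7@97; bids=[#3:1@96] asks=[#2:10@98 #4:5@104]
After op 6 [order #6] limit_sell(price=99, qty=5): fills=none; bids=[#3:1@96] asks=[#2:10@98 #6:5@99 #4:5@104]
After op 7 [order #7] market_buy(qty=6): fills=#7x#2:6@98; bids=[#3:1@96] asks=[#2:4@98 #6:5@99 #4:5@104]
After op 8 [order #8] market_buy(qty=3): fills=#8x#2:3@98; bids=[#3:1@96] asks=[#2:1@98 #6:5@99 #4:5@104]

Answer: bid=- ask=97
bid=- ask=97
bid=96 ask=97
bid=96 ask=97
bid=96 ask=98
bid=96 ask=98
bid=96 ask=98
bid=96 ask=98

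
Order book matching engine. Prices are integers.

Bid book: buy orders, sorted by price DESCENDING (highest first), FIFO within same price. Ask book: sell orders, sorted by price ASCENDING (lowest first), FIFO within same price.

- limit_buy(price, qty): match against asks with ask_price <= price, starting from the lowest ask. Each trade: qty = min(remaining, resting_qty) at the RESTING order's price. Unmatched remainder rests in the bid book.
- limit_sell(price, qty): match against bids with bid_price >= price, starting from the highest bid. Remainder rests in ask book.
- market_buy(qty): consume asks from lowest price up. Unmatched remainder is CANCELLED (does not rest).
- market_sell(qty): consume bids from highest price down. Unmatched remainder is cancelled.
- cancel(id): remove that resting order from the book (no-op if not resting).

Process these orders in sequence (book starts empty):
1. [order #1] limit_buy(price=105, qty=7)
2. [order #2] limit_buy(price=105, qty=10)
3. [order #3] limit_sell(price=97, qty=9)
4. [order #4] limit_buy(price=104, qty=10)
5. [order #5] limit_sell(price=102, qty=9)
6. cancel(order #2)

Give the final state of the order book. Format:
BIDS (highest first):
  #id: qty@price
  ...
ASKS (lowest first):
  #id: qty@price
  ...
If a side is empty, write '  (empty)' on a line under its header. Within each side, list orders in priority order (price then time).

After op 1 [order #1] limit_buy(price=105, qty=7): fills=none; bids=[#1:7@105] asks=[-]
After op 2 [order #2] limit_buy(price=105, qty=10): fills=none; bids=[#1:7@105 #2:10@105] asks=[-]
After op 3 [order #3] limit_sell(price=97, qty=9): fills=#1x#3:7@105 #2x#3:2@105; bids=[#2:8@105] asks=[-]
After op 4 [order #4] limit_buy(price=104, qty=10): fills=none; bids=[#2:8@105 #4:10@104] asks=[-]
After op 5 [order #5] limit_sell(price=102, qty=9): fills=#2x#5:8@105 #4x#5:1@104; bids=[#4:9@104] asks=[-]
After op 6 cancel(order #2): fills=none; bids=[#4:9@104] asks=[-]

Answer: BIDS (highest first):
  #4: 9@104
ASKS (lowest first):
  (empty)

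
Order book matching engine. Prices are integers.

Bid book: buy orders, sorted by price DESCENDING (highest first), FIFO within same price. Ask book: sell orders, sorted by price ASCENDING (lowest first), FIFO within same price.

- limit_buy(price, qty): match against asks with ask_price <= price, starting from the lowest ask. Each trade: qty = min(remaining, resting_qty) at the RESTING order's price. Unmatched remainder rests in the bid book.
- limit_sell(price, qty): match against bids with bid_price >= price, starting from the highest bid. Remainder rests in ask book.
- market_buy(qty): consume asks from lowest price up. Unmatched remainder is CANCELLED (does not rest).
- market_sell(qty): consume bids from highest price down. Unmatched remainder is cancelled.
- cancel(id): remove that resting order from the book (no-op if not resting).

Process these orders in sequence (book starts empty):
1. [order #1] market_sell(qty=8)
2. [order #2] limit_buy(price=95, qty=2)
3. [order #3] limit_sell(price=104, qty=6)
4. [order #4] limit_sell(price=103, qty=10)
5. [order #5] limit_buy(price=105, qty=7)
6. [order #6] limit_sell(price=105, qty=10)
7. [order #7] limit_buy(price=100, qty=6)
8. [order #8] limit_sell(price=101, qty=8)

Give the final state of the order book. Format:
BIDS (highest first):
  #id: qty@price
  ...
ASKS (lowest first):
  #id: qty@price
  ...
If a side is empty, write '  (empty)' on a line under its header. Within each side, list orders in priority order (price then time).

Answer: BIDS (highest first):
  #7: 6@100
  #2: 2@95
ASKS (lowest first):
  #8: 8@101
  #4: 3@103
  #3: 6@104
  #6: 10@105

Derivation:
After op 1 [order #1] market_sell(qty=8): fills=none; bids=[-] asks=[-]
After op 2 [order #2] limit_buy(price=95, qty=2): fills=none; bids=[#2:2@95] asks=[-]
After op 3 [order #3] limit_sell(price=104, qty=6): fills=none; bids=[#2:2@95] asks=[#3:6@104]
After op 4 [order #4] limit_sell(price=103, qty=10): fills=none; bids=[#2:2@95] asks=[#4:10@103 #3:6@104]
After op 5 [order #5] limit_buy(price=105, qty=7): fills=#5x#4:7@103; bids=[#2:2@95] asks=[#4:3@103 #3:6@104]
After op 6 [order #6] limit_sell(price=105, qty=10): fills=none; bids=[#2:2@95] asks=[#4:3@103 #3:6@104 #6:10@105]
After op 7 [order #7] limit_buy(price=100, qty=6): fills=none; bids=[#7:6@100 #2:2@95] asks=[#4:3@103 #3:6@104 #6:10@105]
After op 8 [order #8] limit_sell(price=101, qty=8): fills=none; bids=[#7:6@100 #2:2@95] asks=[#8:8@101 #4:3@103 #3:6@104 #6:10@105]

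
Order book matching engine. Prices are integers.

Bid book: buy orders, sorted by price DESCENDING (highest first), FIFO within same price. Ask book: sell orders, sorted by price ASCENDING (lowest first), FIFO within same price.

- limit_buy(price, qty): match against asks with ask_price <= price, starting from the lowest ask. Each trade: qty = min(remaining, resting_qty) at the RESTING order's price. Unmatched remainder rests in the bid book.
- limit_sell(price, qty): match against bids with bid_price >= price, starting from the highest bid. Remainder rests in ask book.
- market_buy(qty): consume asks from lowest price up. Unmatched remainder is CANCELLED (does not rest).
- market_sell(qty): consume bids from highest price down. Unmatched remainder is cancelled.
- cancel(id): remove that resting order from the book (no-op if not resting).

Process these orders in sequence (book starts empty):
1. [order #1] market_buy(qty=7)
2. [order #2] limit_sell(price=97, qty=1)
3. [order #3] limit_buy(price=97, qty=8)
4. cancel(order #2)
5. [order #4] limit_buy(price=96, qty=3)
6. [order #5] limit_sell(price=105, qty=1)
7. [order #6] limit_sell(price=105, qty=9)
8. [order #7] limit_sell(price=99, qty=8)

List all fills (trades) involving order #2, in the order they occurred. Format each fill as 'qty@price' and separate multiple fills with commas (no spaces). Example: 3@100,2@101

Answer: 1@97

Derivation:
After op 1 [order #1] market_buy(qty=7): fills=none; bids=[-] asks=[-]
After op 2 [order #2] limit_sell(price=97, qty=1): fills=none; bids=[-] asks=[#2:1@97]
After op 3 [order #3] limit_buy(price=97, qty=8): fills=#3x#2:1@97; bids=[#3:7@97] asks=[-]
After op 4 cancel(order #2): fills=none; bids=[#3:7@97] asks=[-]
After op 5 [order #4] limit_buy(price=96, qty=3): fills=none; bids=[#3:7@97 #4:3@96] asks=[-]
After op 6 [order #5] limit_sell(price=105, qty=1): fills=none; bids=[#3:7@97 #4:3@96] asks=[#5:1@105]
After op 7 [order #6] limit_sell(price=105, qty=9): fills=none; bids=[#3:7@97 #4:3@96] asks=[#5:1@105 #6:9@105]
After op 8 [order #7] limit_sell(price=99, qty=8): fills=none; bids=[#3:7@97 #4:3@96] asks=[#7:8@99 #5:1@105 #6:9@105]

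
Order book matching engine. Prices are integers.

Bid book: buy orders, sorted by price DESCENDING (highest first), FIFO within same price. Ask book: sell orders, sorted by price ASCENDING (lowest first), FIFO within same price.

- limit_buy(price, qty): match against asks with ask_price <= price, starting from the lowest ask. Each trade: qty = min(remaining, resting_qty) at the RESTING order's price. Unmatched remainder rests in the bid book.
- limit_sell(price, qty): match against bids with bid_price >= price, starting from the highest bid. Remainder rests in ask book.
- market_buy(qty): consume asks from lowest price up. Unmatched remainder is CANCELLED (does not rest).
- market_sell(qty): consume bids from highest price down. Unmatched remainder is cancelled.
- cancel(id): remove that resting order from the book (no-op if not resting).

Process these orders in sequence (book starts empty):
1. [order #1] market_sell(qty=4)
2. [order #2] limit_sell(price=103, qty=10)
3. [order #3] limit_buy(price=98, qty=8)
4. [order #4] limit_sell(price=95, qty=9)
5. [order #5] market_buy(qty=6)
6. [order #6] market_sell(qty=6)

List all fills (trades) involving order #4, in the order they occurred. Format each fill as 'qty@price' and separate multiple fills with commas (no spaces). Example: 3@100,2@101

Answer: 8@98,1@95

Derivation:
After op 1 [order #1] market_sell(qty=4): fills=none; bids=[-] asks=[-]
After op 2 [order #2] limit_sell(price=103, qty=10): fills=none; bids=[-] asks=[#2:10@103]
After op 3 [order #3] limit_buy(price=98, qty=8): fills=none; bids=[#3:8@98] asks=[#2:10@103]
After op 4 [order #4] limit_sell(price=95, qty=9): fills=#3x#4:8@98; bids=[-] asks=[#4:1@95 #2:10@103]
After op 5 [order #5] market_buy(qty=6): fills=#5x#4:1@95 #5x#2:5@103; bids=[-] asks=[#2:5@103]
After op 6 [order #6] market_sell(qty=6): fills=none; bids=[-] asks=[#2:5@103]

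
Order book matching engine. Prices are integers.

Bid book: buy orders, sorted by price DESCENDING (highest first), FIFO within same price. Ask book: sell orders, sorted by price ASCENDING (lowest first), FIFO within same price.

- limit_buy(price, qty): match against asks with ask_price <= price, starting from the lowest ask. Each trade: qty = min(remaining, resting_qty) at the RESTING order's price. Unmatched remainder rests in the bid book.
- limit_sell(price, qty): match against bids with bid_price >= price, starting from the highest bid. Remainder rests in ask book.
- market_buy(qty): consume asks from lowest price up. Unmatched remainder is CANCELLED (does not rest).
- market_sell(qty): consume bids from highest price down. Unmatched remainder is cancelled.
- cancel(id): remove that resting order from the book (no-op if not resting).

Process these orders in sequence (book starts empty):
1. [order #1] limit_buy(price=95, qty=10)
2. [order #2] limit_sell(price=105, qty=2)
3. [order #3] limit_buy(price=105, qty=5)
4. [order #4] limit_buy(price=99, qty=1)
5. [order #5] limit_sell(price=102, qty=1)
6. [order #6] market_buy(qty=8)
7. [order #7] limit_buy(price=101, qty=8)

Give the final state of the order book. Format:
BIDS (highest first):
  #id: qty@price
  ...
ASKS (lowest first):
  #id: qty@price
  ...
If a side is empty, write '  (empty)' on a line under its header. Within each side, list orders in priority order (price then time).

Answer: BIDS (highest first):
  #3: 2@105
  #7: 8@101
  #4: 1@99
  #1: 10@95
ASKS (lowest first):
  (empty)

Derivation:
After op 1 [order #1] limit_buy(price=95, qty=10): fills=none; bids=[#1:10@95] asks=[-]
After op 2 [order #2] limit_sell(price=105, qty=2): fills=none; bids=[#1:10@95] asks=[#2:2@105]
After op 3 [order #3] limit_buy(price=105, qty=5): fills=#3x#2:2@105; bids=[#3:3@105 #1:10@95] asks=[-]
After op 4 [order #4] limit_buy(price=99, qty=1): fills=none; bids=[#3:3@105 #4:1@99 #1:10@95] asks=[-]
After op 5 [order #5] limit_sell(price=102, qty=1): fills=#3x#5:1@105; bids=[#3:2@105 #4:1@99 #1:10@95] asks=[-]
After op 6 [order #6] market_buy(qty=8): fills=none; bids=[#3:2@105 #4:1@99 #1:10@95] asks=[-]
After op 7 [order #7] limit_buy(price=101, qty=8): fills=none; bids=[#3:2@105 #7:8@101 #4:1@99 #1:10@95] asks=[-]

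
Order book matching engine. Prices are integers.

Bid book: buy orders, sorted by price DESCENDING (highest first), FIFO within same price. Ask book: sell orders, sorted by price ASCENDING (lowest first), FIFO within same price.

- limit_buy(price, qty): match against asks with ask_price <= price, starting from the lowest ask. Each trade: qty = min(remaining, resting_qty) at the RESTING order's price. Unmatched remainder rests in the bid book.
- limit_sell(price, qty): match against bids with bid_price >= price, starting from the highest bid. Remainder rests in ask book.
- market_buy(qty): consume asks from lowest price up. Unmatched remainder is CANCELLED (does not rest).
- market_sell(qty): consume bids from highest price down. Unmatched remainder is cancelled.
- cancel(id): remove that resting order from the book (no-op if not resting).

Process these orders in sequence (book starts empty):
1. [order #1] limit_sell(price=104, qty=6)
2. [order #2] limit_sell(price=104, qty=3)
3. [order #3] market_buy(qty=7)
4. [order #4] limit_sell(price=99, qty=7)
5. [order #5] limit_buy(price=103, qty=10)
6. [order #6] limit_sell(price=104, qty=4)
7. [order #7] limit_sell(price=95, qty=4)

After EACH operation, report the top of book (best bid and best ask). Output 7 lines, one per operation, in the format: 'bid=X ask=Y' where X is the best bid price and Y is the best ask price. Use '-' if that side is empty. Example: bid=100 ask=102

Answer: bid=- ask=104
bid=- ask=104
bid=- ask=104
bid=- ask=99
bid=103 ask=104
bid=103 ask=104
bid=- ask=95

Derivation:
After op 1 [order #1] limit_sell(price=104, qty=6): fills=none; bids=[-] asks=[#1:6@104]
After op 2 [order #2] limit_sell(price=104, qty=3): fills=none; bids=[-] asks=[#1:6@104 #2:3@104]
After op 3 [order #3] market_buy(qty=7): fills=#3x#1:6@104 #3x#2:1@104; bids=[-] asks=[#2:2@104]
After op 4 [order #4] limit_sell(price=99, qty=7): fills=none; bids=[-] asks=[#4:7@99 #2:2@104]
After op 5 [order #5] limit_buy(price=103, qty=10): fills=#5x#4:7@99; bids=[#5:3@103] asks=[#2:2@104]
After op 6 [order #6] limit_sell(price=104, qty=4): fills=none; bids=[#5:3@103] asks=[#2:2@104 #6:4@104]
After op 7 [order #7] limit_sell(price=95, qty=4): fills=#5x#7:3@103; bids=[-] asks=[#7:1@95 #2:2@104 #6:4@104]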